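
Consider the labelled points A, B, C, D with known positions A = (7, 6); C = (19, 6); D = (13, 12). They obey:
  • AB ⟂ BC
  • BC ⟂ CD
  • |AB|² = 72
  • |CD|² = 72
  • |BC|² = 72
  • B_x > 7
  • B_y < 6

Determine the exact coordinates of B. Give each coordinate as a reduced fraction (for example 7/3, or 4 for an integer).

1. B_x = 13  [[BC ⟂ CD ⇒ 6x-6y-78=0] ∩ [|B−(7, 6)|²=72]]
2. B_y = 0  [[BC ⟂ CD ⇒ 6x-6y-78=0] ∩ [|B−(7, 6)|²=72]]
   so B = (13, 0)

B = (13, 0)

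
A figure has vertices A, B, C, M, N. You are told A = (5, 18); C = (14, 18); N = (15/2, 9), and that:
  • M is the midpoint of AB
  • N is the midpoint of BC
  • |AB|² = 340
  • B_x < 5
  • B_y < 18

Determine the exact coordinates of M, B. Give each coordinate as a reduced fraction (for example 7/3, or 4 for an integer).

1. B_x = 1  [B = 2·N−C = 2·(15/2, 9)−(14, 18)]
2. B_y = 0  [B = 2·N−C = 2·(15/2, 9)−(14, 18)]
   so B = (1, 0)
3. M_x = 3  [2·M = A+B = (5, 18)+(1, 0)]
4. M_y = 9  [2·M = A+B = (5, 18)+(1, 0)]
   so M = (3, 9)

M = (3, 9)
B = (1, 0)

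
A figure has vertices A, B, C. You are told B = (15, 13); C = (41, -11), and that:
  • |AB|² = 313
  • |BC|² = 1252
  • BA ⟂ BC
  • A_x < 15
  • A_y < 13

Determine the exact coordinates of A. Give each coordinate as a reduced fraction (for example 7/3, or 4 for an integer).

A = (3, 0)

1. A_x = 3  [[BA ⟂ BC ⇒ 26x-24y-78=0] ∩ [|A−(15, 13)|²=313]]
2. A_y = 0  [[BA ⟂ BC ⇒ 26x-24y-78=0] ∩ [|A−(15, 13)|²=313]]
   so A = (3, 0)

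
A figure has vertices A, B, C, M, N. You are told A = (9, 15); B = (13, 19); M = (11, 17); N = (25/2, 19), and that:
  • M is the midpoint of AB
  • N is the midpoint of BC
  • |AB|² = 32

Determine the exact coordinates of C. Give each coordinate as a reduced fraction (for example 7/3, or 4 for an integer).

C = (12, 19)

1. C_x = 12  [C = 2·N−B = 2·(25/2, 19)−(13, 19)]
2. C_y = 19  [C = 2·N−B = 2·(25/2, 19)−(13, 19)]
   so C = (12, 19)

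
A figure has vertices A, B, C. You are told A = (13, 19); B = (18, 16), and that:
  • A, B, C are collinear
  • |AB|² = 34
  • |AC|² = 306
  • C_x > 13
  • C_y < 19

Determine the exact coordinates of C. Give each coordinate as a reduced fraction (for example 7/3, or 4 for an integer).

C = (28, 10)

1. C_x = 28  [[A, B, C are collinear ⇒ 3x+5y-134=0] ∩ [|C−(13, 19)|²=306]]
2. C_y = 10  [[A, B, C are collinear ⇒ 3x+5y-134=0] ∩ [|C−(13, 19)|²=306]]
   so C = (28, 10)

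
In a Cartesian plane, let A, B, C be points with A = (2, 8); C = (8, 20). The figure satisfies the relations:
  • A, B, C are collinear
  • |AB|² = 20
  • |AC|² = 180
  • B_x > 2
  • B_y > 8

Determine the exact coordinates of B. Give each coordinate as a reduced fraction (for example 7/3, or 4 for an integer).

B = (4, 12)

1. B_x = 4  [[A, B, C are collinear ⇒ 12x-6y+24=0] ∩ [|B−(2, 8)|²=20]]
2. B_y = 12  [[A, B, C are collinear ⇒ 12x-6y+24=0] ∩ [|B−(2, 8)|²=20]]
   so B = (4, 12)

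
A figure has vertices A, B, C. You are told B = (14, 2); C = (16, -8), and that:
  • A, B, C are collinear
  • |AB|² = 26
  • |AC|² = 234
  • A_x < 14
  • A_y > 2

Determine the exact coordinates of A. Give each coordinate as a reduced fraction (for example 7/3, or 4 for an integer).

1. A_x = 13  [[A, B, C are collinear ⇒ 10x+2y-144=0] ∩ [|A−(14, 2)|²=26]]
2. A_y = 7  [[A, B, C are collinear ⇒ 10x+2y-144=0] ∩ [|A−(14, 2)|²=26]]
   so A = (13, 7)

A = (13, 7)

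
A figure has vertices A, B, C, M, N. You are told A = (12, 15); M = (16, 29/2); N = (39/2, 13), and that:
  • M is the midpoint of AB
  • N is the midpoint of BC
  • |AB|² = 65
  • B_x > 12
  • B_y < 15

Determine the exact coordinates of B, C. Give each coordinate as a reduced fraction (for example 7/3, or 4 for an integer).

B = (20, 14)
C = (19, 12)

1. B_x = 20  [B = 2·M−A = 2·(16, 29/2)−(12, 15)]
2. B_y = 14  [B = 2·M−A = 2·(16, 29/2)−(12, 15)]
   so B = (20, 14)
3. C_x = 19  [C = 2·N−B = 2·(39/2, 13)−(20, 14)]
4. C_y = 12  [C = 2·N−B = 2·(39/2, 13)−(20, 14)]
   so C = (19, 12)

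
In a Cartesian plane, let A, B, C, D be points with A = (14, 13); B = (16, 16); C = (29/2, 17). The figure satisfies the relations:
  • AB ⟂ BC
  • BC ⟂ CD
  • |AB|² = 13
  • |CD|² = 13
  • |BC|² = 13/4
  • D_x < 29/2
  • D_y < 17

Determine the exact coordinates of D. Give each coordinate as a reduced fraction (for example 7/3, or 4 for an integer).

1. D_x = 25/2  [[BC ⟂ CD ⇒ -3/2x+1y+19/4=0] ∩ [|D−(29/2, 17)|²=13]]
2. D_y = 14  [[BC ⟂ CD ⇒ -3/2x+1y+19/4=0] ∩ [|D−(29/2, 17)|²=13]]
   so D = (25/2, 14)

D = (25/2, 14)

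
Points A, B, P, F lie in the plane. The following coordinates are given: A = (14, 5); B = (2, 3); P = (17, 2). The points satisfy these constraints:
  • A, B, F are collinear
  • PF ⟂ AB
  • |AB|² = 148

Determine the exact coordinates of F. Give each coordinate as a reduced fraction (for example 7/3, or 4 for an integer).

1. F_x = 608/37  [[A, B, F are collinear ⇒ 2x-12y+32=0] ∩ [PF ⟂ AB ⇒ -12x-2y+208=0]]
2. F_y = 200/37  [[A, B, F are collinear ⇒ 2x-12y+32=0] ∩ [PF ⟂ AB ⇒ -12x-2y+208=0]]
   so F = (608/37, 200/37)

F = (608/37, 200/37)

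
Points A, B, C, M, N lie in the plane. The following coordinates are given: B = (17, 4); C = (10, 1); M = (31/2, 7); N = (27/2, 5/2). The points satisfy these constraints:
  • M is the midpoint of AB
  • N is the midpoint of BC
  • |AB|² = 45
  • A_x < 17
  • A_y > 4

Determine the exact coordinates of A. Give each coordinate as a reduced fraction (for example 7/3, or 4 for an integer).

A = (14, 10)

1. A_x = 14  [A = 2·M−B = 2·(31/2, 7)−(17, 4)]
2. A_y = 10  [A = 2·M−B = 2·(31/2, 7)−(17, 4)]
   so A = (14, 10)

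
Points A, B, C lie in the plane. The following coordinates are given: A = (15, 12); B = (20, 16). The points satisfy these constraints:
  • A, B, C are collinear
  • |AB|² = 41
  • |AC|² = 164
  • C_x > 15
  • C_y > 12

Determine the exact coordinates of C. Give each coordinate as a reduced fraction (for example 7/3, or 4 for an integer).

C = (25, 20)

1. C_x = 25  [[A, B, C are collinear ⇒ -4x+5y=0] ∩ [|C−(15, 12)|²=164]]
2. C_y = 20  [[A, B, C are collinear ⇒ -4x+5y=0] ∩ [|C−(15, 12)|²=164]]
   so C = (25, 20)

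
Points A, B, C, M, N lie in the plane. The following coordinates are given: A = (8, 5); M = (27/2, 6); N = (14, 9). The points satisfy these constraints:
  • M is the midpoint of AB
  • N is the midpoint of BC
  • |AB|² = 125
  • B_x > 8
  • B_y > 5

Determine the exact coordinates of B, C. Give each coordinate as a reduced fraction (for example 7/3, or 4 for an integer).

B = (19, 7)
C = (9, 11)

1. B_x = 19  [B = 2·M−A = 2·(27/2, 6)−(8, 5)]
2. B_y = 7  [B = 2·M−A = 2·(27/2, 6)−(8, 5)]
   so B = (19, 7)
3. C_x = 9  [C = 2·N−B = 2·(14, 9)−(19, 7)]
4. C_y = 11  [C = 2·N−B = 2·(14, 9)−(19, 7)]
   so C = (9, 11)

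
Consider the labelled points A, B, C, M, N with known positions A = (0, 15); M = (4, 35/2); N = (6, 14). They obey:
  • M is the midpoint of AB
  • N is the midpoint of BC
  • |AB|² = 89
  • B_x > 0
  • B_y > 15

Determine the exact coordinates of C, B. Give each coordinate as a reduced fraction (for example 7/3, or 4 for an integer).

1. B_x = 8  [B = 2·M−A = 2·(4, 35/2)−(0, 15)]
2. B_y = 20  [B = 2·M−A = 2·(4, 35/2)−(0, 15)]
   so B = (8, 20)
3. C_x = 4  [C = 2·N−B = 2·(6, 14)−(8, 20)]
4. C_y = 8  [C = 2·N−B = 2·(6, 14)−(8, 20)]
   so C = (4, 8)

C = (4, 8)
B = (8, 20)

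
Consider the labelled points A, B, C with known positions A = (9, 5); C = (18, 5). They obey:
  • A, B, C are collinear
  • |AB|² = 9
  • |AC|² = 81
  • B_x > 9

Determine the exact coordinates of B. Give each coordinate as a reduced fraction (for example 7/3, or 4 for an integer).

B = (12, 5)

1. B_x = 12  [[A, B, C are collinear ⇒ -9y+45=0] ∩ [|B−(9, 5)|²=9]]
2. B_y = 5  [[A, B, C are collinear ⇒ -9y+45=0] ∩ [|B−(9, 5)|²=9]]
   so B = (12, 5)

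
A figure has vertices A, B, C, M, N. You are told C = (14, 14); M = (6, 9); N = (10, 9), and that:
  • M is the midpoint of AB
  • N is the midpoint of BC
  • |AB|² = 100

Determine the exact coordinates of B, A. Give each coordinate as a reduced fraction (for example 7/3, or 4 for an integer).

1. B_x = 6  [B = 2·N−C = 2·(10, 9)−(14, 14)]
2. B_y = 4  [B = 2·N−C = 2·(10, 9)−(14, 14)]
   so B = (6, 4)
3. A_x = 6  [A = 2·M−B = 2·(6, 9)−(6, 4)]
4. A_y = 14  [A = 2·M−B = 2·(6, 9)−(6, 4)]
   so A = (6, 14)

B = (6, 4)
A = (6, 14)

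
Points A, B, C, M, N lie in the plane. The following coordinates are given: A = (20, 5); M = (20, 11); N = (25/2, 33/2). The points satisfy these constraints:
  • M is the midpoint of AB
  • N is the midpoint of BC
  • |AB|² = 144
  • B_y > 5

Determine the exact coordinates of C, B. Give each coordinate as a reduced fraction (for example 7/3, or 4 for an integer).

1. B_x = 20  [B = 2·M−A = 2·(20, 11)−(20, 5)]
2. B_y = 17  [B = 2·M−A = 2·(20, 11)−(20, 5)]
   so B = (20, 17)
3. C_x = 5  [C = 2·N−B = 2·(25/2, 33/2)−(20, 17)]
4. C_y = 16  [C = 2·N−B = 2·(25/2, 33/2)−(20, 17)]
   so C = (5, 16)

C = (5, 16)
B = (20, 17)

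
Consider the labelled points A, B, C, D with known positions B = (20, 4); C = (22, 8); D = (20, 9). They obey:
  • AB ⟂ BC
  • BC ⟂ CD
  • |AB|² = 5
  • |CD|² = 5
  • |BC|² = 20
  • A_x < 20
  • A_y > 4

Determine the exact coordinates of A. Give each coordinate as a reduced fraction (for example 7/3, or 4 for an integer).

A = (18, 5)

1. A_x = 18  [[AB ⟂ BC ⇒ -2x-4y+56=0] ∩ [|A−(20, 4)|²=5]]
2. A_y = 5  [[AB ⟂ BC ⇒ -2x-4y+56=0] ∩ [|A−(20, 4)|²=5]]
   so A = (18, 5)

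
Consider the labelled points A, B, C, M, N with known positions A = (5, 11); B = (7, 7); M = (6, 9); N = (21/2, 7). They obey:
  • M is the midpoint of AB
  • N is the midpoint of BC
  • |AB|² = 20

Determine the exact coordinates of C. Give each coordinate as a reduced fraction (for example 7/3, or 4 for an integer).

1. C_x = 14  [C = 2·N−B = 2·(21/2, 7)−(7, 7)]
2. C_y = 7  [C = 2·N−B = 2·(21/2, 7)−(7, 7)]
   so C = (14, 7)

C = (14, 7)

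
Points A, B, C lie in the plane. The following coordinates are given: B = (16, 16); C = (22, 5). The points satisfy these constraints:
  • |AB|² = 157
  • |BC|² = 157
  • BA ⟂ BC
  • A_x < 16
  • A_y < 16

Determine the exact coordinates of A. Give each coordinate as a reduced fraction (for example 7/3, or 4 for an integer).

1. A_x = 5  [[BA ⟂ BC ⇒ 6x-11y+80=0] ∩ [|A−(16, 16)|²=157]]
2. A_y = 10  [[BA ⟂ BC ⇒ 6x-11y+80=0] ∩ [|A−(16, 16)|²=157]]
   so A = (5, 10)

A = (5, 10)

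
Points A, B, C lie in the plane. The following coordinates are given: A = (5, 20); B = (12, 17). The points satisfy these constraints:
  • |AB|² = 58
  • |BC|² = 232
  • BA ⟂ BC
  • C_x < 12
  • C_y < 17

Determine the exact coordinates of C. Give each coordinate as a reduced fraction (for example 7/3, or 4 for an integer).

1. C_x = 6  [[BA ⟂ BC ⇒ -7x+3y+33=0] ∩ [|C−(12, 17)|²=232]]
2. C_y = 3  [[BA ⟂ BC ⇒ -7x+3y+33=0] ∩ [|C−(12, 17)|²=232]]
   so C = (6, 3)

C = (6, 3)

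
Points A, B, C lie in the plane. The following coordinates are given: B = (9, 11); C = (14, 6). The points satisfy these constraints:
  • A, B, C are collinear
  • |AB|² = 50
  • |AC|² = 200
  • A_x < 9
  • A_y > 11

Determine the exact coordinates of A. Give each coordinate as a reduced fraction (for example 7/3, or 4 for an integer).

A = (4, 16)

1. A_x = 4  [[A, B, C are collinear ⇒ 5x+5y-100=0] ∩ [|A−(9, 11)|²=50]]
2. A_y = 16  [[A, B, C are collinear ⇒ 5x+5y-100=0] ∩ [|A−(9, 11)|²=50]]
   so A = (4, 16)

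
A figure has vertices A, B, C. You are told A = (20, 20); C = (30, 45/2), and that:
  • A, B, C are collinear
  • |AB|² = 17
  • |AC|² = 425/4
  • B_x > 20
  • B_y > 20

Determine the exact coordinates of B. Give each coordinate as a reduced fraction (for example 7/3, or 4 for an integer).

B = (24, 21)

1. B_x = 24  [[A, B, C are collinear ⇒ 5/2x-10y+150=0] ∩ [|B−(20, 20)|²=17]]
2. B_y = 21  [[A, B, C are collinear ⇒ 5/2x-10y+150=0] ∩ [|B−(20, 20)|²=17]]
   so B = (24, 21)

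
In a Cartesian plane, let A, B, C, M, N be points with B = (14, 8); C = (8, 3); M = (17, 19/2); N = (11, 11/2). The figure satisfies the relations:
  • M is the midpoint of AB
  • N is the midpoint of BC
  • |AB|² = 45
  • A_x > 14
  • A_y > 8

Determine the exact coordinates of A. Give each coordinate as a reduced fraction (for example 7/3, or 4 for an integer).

A = (20, 11)

1. A_x = 20  [A = 2·M−B = 2·(17, 19/2)−(14, 8)]
2. A_y = 11  [A = 2·M−B = 2·(17, 19/2)−(14, 8)]
   so A = (20, 11)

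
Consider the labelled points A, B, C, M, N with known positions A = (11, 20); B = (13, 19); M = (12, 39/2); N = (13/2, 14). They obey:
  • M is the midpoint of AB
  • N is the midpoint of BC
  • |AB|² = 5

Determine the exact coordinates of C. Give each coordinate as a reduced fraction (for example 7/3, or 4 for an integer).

1. C_x = 0  [C = 2·N−B = 2·(13/2, 14)−(13, 19)]
2. C_y = 9  [C = 2·N−B = 2·(13/2, 14)−(13, 19)]
   so C = (0, 9)

C = (0, 9)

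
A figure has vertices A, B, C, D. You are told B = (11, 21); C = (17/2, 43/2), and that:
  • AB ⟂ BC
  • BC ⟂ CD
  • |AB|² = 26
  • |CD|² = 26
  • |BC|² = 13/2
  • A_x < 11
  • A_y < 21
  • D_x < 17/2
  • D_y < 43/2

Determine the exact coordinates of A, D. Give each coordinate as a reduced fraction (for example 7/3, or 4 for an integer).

A = (10, 16)
D = (15/2, 33/2)

1. A_x = 10  [[AB ⟂ BC ⇒ 5/2x-1/2y-17=0] ∩ [|A−(11, 21)|²=26]]
2. A_y = 16  [[AB ⟂ BC ⇒ 5/2x-1/2y-17=0] ∩ [|A−(11, 21)|²=26]]
   so A = (10, 16)
3. D_x = 15/2  [[BC ⟂ CD ⇒ -5/2x+1/2y+21/2=0] ∩ [|D−(17/2, 43/2)|²=26]]
4. D_y = 33/2  [[BC ⟂ CD ⇒ -5/2x+1/2y+21/2=0] ∩ [|D−(17/2, 43/2)|²=26]]
   so D = (15/2, 33/2)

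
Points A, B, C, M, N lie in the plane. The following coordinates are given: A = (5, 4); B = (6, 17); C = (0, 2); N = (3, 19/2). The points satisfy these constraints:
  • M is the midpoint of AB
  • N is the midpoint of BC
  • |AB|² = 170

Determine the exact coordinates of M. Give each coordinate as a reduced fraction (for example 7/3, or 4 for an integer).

M = (11/2, 21/2)

1. M_x = 11/2  [2·M = A+B = (5, 4)+(6, 17)]
2. M_y = 21/2  [2·M = A+B = (5, 4)+(6, 17)]
   so M = (11/2, 21/2)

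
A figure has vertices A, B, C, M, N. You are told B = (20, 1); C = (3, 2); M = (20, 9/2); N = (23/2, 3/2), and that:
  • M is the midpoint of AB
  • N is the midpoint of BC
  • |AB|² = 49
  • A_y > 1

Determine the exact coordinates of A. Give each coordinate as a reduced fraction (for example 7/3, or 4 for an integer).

1. A_x = 20  [A = 2·M−B = 2·(20, 9/2)−(20, 1)]
2. A_y = 8  [A = 2·M−B = 2·(20, 9/2)−(20, 1)]
   so A = (20, 8)

A = (20, 8)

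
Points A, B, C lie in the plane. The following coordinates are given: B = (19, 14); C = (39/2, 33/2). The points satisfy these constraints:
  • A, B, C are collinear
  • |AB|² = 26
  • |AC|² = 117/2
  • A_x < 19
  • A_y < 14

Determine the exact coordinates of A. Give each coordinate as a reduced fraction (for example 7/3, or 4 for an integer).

1. A_x = 18  [[A, B, C are collinear ⇒ -5/2x+1/2y+81/2=0] ∩ [|A−(19, 14)|²=26]]
2. A_y = 9  [[A, B, C are collinear ⇒ -5/2x+1/2y+81/2=0] ∩ [|A−(19, 14)|²=26]]
   so A = (18, 9)

A = (18, 9)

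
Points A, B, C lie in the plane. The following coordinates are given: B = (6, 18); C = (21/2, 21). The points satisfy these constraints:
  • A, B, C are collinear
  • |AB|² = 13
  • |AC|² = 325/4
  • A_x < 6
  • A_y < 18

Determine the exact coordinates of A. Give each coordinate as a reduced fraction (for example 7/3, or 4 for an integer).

A = (3, 16)

1. A_x = 3  [[A, B, C are collinear ⇒ -3x+9/2y-63=0] ∩ [|A−(6, 18)|²=13]]
2. A_y = 16  [[A, B, C are collinear ⇒ -3x+9/2y-63=0] ∩ [|A−(6, 18)|²=13]]
   so A = (3, 16)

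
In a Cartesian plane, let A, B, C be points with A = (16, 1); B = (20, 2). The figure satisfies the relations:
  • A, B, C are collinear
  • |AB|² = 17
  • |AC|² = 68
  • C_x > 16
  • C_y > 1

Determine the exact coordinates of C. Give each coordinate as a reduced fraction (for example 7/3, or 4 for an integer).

C = (24, 3)

1. C_x = 24  [[A, B, C are collinear ⇒ -1x+4y+12=0] ∩ [|C−(16, 1)|²=68]]
2. C_y = 3  [[A, B, C are collinear ⇒ -1x+4y+12=0] ∩ [|C−(16, 1)|²=68]]
   so C = (24, 3)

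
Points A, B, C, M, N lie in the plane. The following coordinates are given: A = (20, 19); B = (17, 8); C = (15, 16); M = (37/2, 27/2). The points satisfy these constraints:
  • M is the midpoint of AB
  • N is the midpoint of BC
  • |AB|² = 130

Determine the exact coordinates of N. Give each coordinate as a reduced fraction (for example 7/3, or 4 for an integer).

N = (16, 12)

1. N_x = 16  [2·N = B+C = (17, 8)+(15, 16)]
2. N_y = 12  [2·N = B+C = (17, 8)+(15, 16)]
   so N = (16, 12)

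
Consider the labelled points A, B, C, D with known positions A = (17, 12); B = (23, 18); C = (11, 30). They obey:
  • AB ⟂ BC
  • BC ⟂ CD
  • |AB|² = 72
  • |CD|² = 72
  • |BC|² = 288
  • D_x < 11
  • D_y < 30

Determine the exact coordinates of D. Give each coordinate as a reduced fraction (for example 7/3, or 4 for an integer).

1. D_x = 5  [[BC ⟂ CD ⇒ -12x+12y-228=0] ∩ [|D−(11, 30)|²=72]]
2. D_y = 24  [[BC ⟂ CD ⇒ -12x+12y-228=0] ∩ [|D−(11, 30)|²=72]]
   so D = (5, 24)

D = (5, 24)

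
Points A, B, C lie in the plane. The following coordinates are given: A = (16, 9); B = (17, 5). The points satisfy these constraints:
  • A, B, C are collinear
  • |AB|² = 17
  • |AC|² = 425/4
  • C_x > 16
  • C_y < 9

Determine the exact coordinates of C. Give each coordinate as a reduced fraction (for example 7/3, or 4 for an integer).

1. C_x = 37/2  [[A, B, C are collinear ⇒ 4x+1y-73=0] ∩ [|C−(16, 9)|²=425/4]]
2. C_y = -1  [[A, B, C are collinear ⇒ 4x+1y-73=0] ∩ [|C−(16, 9)|²=425/4]]
   so C = (37/2, -1)

C = (37/2, -1)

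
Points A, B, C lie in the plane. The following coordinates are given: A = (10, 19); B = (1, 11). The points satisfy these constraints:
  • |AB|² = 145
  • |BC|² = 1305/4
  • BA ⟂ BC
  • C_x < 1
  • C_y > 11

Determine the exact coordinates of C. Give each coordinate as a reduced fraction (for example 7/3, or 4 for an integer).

1. C_x = -11  [[BA ⟂ BC ⇒ 9x+8y-97=0] ∩ [|C−(1, 11)|²=1305/4]]
2. C_y = 49/2  [[BA ⟂ BC ⇒ 9x+8y-97=0] ∩ [|C−(1, 11)|²=1305/4]]
   so C = (-11, 49/2)

C = (-11, 49/2)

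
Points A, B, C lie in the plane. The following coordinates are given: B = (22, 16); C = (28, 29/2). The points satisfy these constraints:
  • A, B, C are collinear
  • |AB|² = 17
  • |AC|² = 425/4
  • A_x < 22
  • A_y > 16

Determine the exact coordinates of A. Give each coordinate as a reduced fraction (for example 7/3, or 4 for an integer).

A = (18, 17)

1. A_x = 18  [[A, B, C are collinear ⇒ 3/2x+6y-129=0] ∩ [|A−(22, 16)|²=17]]
2. A_y = 17  [[A, B, C are collinear ⇒ 3/2x+6y-129=0] ∩ [|A−(22, 16)|²=17]]
   so A = (18, 17)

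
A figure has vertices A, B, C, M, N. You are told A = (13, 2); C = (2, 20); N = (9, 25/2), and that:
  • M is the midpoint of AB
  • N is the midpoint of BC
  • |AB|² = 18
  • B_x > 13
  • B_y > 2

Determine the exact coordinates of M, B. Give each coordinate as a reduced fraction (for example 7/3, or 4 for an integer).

1. B_x = 16  [B = 2·N−C = 2·(9, 25/2)−(2, 20)]
2. B_y = 5  [B = 2·N−C = 2·(9, 25/2)−(2, 20)]
   so B = (16, 5)
3. M_x = 29/2  [2·M = A+B = (13, 2)+(16, 5)]
4. M_y = 7/2  [2·M = A+B = (13, 2)+(16, 5)]
   so M = (29/2, 7/2)

M = (29/2, 7/2)
B = (16, 5)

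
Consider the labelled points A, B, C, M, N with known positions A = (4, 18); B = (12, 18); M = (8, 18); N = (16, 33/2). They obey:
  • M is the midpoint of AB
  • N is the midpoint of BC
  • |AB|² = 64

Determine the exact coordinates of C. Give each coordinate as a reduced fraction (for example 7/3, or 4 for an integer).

C = (20, 15)

1. C_x = 20  [C = 2·N−B = 2·(16, 33/2)−(12, 18)]
2. C_y = 15  [C = 2·N−B = 2·(16, 33/2)−(12, 18)]
   so C = (20, 15)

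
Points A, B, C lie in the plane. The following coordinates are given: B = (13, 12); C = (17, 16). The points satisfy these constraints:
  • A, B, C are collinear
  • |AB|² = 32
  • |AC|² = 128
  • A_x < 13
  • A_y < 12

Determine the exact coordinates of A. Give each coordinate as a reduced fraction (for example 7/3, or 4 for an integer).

A = (9, 8)

1. A_x = 9  [[A, B, C are collinear ⇒ -4x+4y+4=0] ∩ [|A−(13, 12)|²=32]]
2. A_y = 8  [[A, B, C are collinear ⇒ -4x+4y+4=0] ∩ [|A−(13, 12)|²=32]]
   so A = (9, 8)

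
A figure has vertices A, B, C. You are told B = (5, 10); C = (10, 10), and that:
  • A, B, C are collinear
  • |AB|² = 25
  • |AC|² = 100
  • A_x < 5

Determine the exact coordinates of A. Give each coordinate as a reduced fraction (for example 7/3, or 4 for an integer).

A = (0, 10)

1. A_x = 0  [[A, B, C are collinear ⇒ 5y-50=0] ∩ [|A−(5, 10)|²=25]]
2. A_y = 10  [[A, B, C are collinear ⇒ 5y-50=0] ∩ [|A−(5, 10)|²=25]]
   so A = (0, 10)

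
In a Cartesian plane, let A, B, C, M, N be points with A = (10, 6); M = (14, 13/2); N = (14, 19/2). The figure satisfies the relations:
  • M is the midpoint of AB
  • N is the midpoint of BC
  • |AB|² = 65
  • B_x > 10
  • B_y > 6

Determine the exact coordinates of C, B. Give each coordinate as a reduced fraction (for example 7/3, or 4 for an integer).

C = (10, 12)
B = (18, 7)

1. B_x = 18  [B = 2·M−A = 2·(14, 13/2)−(10, 6)]
2. B_y = 7  [B = 2·M−A = 2·(14, 13/2)−(10, 6)]
   so B = (18, 7)
3. C_x = 10  [C = 2·N−B = 2·(14, 19/2)−(18, 7)]
4. C_y = 12  [C = 2·N−B = 2·(14, 19/2)−(18, 7)]
   so C = (10, 12)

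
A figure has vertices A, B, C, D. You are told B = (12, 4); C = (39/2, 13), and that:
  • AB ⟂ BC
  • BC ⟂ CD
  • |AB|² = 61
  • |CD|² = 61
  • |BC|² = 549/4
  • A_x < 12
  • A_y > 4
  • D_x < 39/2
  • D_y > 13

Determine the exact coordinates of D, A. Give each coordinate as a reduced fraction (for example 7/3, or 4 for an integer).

D = (27/2, 18)
A = (6, 9)

1. D_x = 27/2  [[BC ⟂ CD ⇒ 15/2x+9y-1053/4=0] ∩ [|D−(39/2, 13)|²=61]]
2. D_y = 18  [[BC ⟂ CD ⇒ 15/2x+9y-1053/4=0] ∩ [|D−(39/2, 13)|²=61]]
   so D = (27/2, 18)
3. A_x = 6  [[AB ⟂ BC ⇒ -15/2x-9y+126=0] ∩ [|A−(12, 4)|²=61]]
4. A_y = 9  [[AB ⟂ BC ⇒ -15/2x-9y+126=0] ∩ [|A−(12, 4)|²=61]]
   so A = (6, 9)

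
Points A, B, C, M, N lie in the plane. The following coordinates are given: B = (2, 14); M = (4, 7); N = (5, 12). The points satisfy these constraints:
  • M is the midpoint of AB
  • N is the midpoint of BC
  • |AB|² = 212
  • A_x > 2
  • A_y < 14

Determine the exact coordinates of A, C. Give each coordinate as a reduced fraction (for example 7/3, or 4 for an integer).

A = (6, 0)
C = (8, 10)

1. A_x = 6  [A = 2·M−B = 2·(4, 7)−(2, 14)]
2. A_y = 0  [A = 2·M−B = 2·(4, 7)−(2, 14)]
   so A = (6, 0)
3. C_x = 8  [C = 2·N−B = 2·(5, 12)−(2, 14)]
4. C_y = 10  [C = 2·N−B = 2·(5, 12)−(2, 14)]
   so C = (8, 10)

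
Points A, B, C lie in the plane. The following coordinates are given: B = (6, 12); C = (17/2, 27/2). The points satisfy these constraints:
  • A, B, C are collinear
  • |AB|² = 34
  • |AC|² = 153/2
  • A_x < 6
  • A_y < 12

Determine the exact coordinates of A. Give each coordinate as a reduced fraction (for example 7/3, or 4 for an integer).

A = (1, 9)

1. A_x = 1  [[A, B, C are collinear ⇒ -3/2x+5/2y-21=0] ∩ [|A−(6, 12)|²=34]]
2. A_y = 9  [[A, B, C are collinear ⇒ -3/2x+5/2y-21=0] ∩ [|A−(6, 12)|²=34]]
   so A = (1, 9)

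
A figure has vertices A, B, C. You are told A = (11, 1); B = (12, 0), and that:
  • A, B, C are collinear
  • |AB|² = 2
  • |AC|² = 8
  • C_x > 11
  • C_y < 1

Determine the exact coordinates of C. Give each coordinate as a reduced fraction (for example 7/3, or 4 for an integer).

1. C_x = 13  [[A, B, C are collinear ⇒ 1x+1y-12=0] ∩ [|C−(11, 1)|²=8]]
2. C_y = -1  [[A, B, C are collinear ⇒ 1x+1y-12=0] ∩ [|C−(11, 1)|²=8]]
   so C = (13, -1)

C = (13, -1)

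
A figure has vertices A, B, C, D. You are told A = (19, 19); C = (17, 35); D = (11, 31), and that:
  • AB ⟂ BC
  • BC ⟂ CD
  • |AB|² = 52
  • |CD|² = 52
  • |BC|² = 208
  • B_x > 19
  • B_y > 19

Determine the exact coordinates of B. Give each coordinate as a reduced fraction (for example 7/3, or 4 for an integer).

1. B_x = 25  [[BC ⟂ CD ⇒ 6x+4y-242=0] ∩ [|B−(19, 19)|²=52]]
2. B_y = 23  [[BC ⟂ CD ⇒ 6x+4y-242=0] ∩ [|B−(19, 19)|²=52]]
   so B = (25, 23)

B = (25, 23)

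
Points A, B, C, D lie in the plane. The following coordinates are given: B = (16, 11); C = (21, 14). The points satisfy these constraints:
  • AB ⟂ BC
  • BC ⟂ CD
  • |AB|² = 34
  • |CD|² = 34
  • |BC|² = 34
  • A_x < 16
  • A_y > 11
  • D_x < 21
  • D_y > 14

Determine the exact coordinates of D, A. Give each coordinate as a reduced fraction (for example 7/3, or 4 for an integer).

1. D_x = 18  [[BC ⟂ CD ⇒ 5x+3y-147=0] ∩ [|D−(21, 14)|²=34]]
2. D_y = 19  [[BC ⟂ CD ⇒ 5x+3y-147=0] ∩ [|D−(21, 14)|²=34]]
   so D = (18, 19)
3. A_x = 13  [[AB ⟂ BC ⇒ -5x-3y+113=0] ∩ [|A−(16, 11)|²=34]]
4. A_y = 16  [[AB ⟂ BC ⇒ -5x-3y+113=0] ∩ [|A−(16, 11)|²=34]]
   so A = (13, 16)

D = (18, 19)
A = (13, 16)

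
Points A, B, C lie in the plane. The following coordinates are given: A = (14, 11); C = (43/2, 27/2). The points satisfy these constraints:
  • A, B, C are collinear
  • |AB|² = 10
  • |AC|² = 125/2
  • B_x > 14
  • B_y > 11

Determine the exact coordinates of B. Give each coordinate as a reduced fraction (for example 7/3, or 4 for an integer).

B = (17, 12)

1. B_x = 17  [[A, B, C are collinear ⇒ 5/2x-15/2y+95/2=0] ∩ [|B−(14, 11)|²=10]]
2. B_y = 12  [[A, B, C are collinear ⇒ 5/2x-15/2y+95/2=0] ∩ [|B−(14, 11)|²=10]]
   so B = (17, 12)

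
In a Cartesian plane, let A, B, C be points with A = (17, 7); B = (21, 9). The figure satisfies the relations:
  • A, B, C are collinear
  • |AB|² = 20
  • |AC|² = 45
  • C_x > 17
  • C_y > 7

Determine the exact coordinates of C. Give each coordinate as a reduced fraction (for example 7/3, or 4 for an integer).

1. C_x = 23  [[A, B, C are collinear ⇒ -2x+4y+6=0] ∩ [|C−(17, 7)|²=45]]
2. C_y = 10  [[A, B, C are collinear ⇒ -2x+4y+6=0] ∩ [|C−(17, 7)|²=45]]
   so C = (23, 10)

C = (23, 10)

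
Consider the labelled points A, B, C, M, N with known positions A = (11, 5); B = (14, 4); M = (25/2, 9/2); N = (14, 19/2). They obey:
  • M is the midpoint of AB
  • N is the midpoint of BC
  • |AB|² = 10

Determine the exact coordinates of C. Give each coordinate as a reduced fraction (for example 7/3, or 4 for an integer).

C = (14, 15)

1. C_x = 14  [C = 2·N−B = 2·(14, 19/2)−(14, 4)]
2. C_y = 15  [C = 2·N−B = 2·(14, 19/2)−(14, 4)]
   so C = (14, 15)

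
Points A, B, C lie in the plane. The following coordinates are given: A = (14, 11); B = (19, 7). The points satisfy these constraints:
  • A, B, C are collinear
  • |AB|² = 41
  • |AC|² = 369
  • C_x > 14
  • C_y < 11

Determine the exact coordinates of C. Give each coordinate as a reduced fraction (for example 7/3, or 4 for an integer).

1. C_x = 29  [[A, B, C are collinear ⇒ 4x+5y-111=0] ∩ [|C−(14, 11)|²=369]]
2. C_y = -1  [[A, B, C are collinear ⇒ 4x+5y-111=0] ∩ [|C−(14, 11)|²=369]]
   so C = (29, -1)

C = (29, -1)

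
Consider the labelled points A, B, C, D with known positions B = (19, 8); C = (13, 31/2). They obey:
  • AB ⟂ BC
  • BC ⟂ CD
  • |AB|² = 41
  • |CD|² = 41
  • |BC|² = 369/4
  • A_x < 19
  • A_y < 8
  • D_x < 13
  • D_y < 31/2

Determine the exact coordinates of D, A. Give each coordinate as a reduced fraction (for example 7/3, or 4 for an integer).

D = (8, 23/2)
A = (14, 4)

1. D_x = 8  [[BC ⟂ CD ⇒ -6x+15/2y-153/4=0] ∩ [|D−(13, 31/2)|²=41]]
2. D_y = 23/2  [[BC ⟂ CD ⇒ -6x+15/2y-153/4=0] ∩ [|D−(13, 31/2)|²=41]]
   so D = (8, 23/2)
3. A_x = 14  [[AB ⟂ BC ⇒ 6x-15/2y-54=0] ∩ [|A−(19, 8)|²=41]]
4. A_y = 4  [[AB ⟂ BC ⇒ 6x-15/2y-54=0] ∩ [|A−(19, 8)|²=41]]
   so A = (14, 4)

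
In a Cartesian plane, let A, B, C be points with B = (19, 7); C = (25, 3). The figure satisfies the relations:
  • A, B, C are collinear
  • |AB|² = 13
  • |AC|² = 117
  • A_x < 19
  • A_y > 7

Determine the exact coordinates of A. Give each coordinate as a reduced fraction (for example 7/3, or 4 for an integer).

1. A_x = 16  [[A, B, C are collinear ⇒ 4x+6y-118=0] ∩ [|A−(19, 7)|²=13]]
2. A_y = 9  [[A, B, C are collinear ⇒ 4x+6y-118=0] ∩ [|A−(19, 7)|²=13]]
   so A = (16, 9)

A = (16, 9)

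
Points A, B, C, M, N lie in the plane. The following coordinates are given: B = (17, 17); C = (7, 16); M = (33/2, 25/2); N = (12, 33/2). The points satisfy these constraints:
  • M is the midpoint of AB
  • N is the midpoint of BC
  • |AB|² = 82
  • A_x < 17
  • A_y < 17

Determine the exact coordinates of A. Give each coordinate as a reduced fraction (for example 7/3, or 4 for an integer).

A = (16, 8)

1. A_x = 16  [A = 2·M−B = 2·(33/2, 25/2)−(17, 17)]
2. A_y = 8  [A = 2·M−B = 2·(33/2, 25/2)−(17, 17)]
   so A = (16, 8)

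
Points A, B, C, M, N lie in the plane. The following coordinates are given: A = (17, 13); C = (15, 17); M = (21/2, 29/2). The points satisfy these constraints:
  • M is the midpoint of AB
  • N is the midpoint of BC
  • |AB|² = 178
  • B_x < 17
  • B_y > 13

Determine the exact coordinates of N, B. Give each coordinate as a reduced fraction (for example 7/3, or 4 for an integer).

N = (19/2, 33/2)
B = (4, 16)

1. B_x = 4  [B = 2·M−A = 2·(21/2, 29/2)−(17, 13)]
2. B_y = 16  [B = 2·M−A = 2·(21/2, 29/2)−(17, 13)]
   so B = (4, 16)
3. N_x = 19/2  [2·N = B+C = (4, 16)+(15, 17)]
4. N_y = 33/2  [2·N = B+C = (4, 16)+(15, 17)]
   so N = (19/2, 33/2)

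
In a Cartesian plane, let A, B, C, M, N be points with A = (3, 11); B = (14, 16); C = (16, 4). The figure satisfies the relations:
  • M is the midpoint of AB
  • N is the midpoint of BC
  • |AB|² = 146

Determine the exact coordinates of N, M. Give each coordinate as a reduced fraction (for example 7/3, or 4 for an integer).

N = (15, 10)
M = (17/2, 27/2)

1. M_x = 17/2  [2·M = A+B = (3, 11)+(14, 16)]
2. M_y = 27/2  [2·M = A+B = (3, 11)+(14, 16)]
   so M = (17/2, 27/2)
3. N_x = 15  [2·N = B+C = (14, 16)+(16, 4)]
4. N_y = 10  [2·N = B+C = (14, 16)+(16, 4)]
   so N = (15, 10)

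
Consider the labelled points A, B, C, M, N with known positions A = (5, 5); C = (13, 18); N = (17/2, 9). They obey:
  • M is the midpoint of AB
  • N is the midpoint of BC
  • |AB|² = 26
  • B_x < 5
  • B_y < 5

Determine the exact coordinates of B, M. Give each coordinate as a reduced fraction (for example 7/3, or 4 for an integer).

B = (4, 0)
M = (9/2, 5/2)

1. B_x = 4  [B = 2·N−C = 2·(17/2, 9)−(13, 18)]
2. B_y = 0  [B = 2·N−C = 2·(17/2, 9)−(13, 18)]
   so B = (4, 0)
3. M_x = 9/2  [2·M = A+B = (5, 5)+(4, 0)]
4. M_y = 5/2  [2·M = A+B = (5, 5)+(4, 0)]
   so M = (9/2, 5/2)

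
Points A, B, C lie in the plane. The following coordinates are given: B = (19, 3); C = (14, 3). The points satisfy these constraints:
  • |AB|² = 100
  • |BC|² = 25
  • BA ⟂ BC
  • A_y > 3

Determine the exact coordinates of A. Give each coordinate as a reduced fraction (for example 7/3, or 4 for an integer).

1. A_x = 19  [[BA ⟂ BC ⇒ -5x+95=0] ∩ [|A−(19, 3)|²=100]]
2. A_y = 13  [[BA ⟂ BC ⇒ -5x+95=0] ∩ [|A−(19, 3)|²=100]]
   so A = (19, 13)

A = (19, 13)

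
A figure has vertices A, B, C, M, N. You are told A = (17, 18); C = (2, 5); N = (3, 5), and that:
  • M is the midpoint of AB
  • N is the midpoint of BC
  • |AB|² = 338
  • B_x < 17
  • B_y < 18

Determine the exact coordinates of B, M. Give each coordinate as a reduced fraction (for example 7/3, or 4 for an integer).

B = (4, 5)
M = (21/2, 23/2)

1. B_x = 4  [B = 2·N−C = 2·(3, 5)−(2, 5)]
2. B_y = 5  [B = 2·N−C = 2·(3, 5)−(2, 5)]
   so B = (4, 5)
3. M_x = 21/2  [2·M = A+B = (17, 18)+(4, 5)]
4. M_y = 23/2  [2·M = A+B = (17, 18)+(4, 5)]
   so M = (21/2, 23/2)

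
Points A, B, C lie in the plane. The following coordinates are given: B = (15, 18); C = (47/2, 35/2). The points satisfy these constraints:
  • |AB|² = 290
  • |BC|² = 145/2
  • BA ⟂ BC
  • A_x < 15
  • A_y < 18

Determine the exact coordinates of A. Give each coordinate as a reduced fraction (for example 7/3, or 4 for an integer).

A = (14, 1)

1. A_x = 14  [[BA ⟂ BC ⇒ 17/2x-1/2y-237/2=0] ∩ [|A−(15, 18)|²=290]]
2. A_y = 1  [[BA ⟂ BC ⇒ 17/2x-1/2y-237/2=0] ∩ [|A−(15, 18)|²=290]]
   so A = (14, 1)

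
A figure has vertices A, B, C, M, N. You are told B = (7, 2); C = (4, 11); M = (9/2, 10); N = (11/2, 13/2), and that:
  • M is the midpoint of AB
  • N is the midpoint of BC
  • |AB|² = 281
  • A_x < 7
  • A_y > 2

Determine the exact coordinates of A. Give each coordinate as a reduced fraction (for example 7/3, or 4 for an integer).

1. A_x = 2  [A = 2·M−B = 2·(9/2, 10)−(7, 2)]
2. A_y = 18  [A = 2·M−B = 2·(9/2, 10)−(7, 2)]
   so A = (2, 18)

A = (2, 18)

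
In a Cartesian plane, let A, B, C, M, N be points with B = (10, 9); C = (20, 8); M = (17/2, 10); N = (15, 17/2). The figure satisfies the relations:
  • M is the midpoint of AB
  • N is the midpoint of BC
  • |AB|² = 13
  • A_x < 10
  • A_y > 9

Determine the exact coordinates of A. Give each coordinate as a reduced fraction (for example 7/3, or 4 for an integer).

A = (7, 11)

1. A_x = 7  [A = 2·M−B = 2·(17/2, 10)−(10, 9)]
2. A_y = 11  [A = 2·M−B = 2·(17/2, 10)−(10, 9)]
   so A = (7, 11)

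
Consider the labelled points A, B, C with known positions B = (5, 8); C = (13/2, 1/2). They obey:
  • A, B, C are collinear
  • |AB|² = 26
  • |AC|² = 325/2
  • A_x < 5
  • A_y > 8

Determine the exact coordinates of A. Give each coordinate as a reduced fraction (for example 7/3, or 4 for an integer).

A = (4, 13)

1. A_x = 4  [[A, B, C are collinear ⇒ 15/2x+3/2y-99/2=0] ∩ [|A−(5, 8)|²=26]]
2. A_y = 13  [[A, B, C are collinear ⇒ 15/2x+3/2y-99/2=0] ∩ [|A−(5, 8)|²=26]]
   so A = (4, 13)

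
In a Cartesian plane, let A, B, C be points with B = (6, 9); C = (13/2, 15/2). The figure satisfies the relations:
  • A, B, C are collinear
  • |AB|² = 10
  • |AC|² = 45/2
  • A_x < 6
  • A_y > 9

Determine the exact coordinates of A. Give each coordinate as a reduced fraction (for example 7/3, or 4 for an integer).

A = (5, 12)

1. A_x = 5  [[A, B, C are collinear ⇒ 3/2x+1/2y-27/2=0] ∩ [|A−(6, 9)|²=10]]
2. A_y = 12  [[A, B, C are collinear ⇒ 3/2x+1/2y-27/2=0] ∩ [|A−(6, 9)|²=10]]
   so A = (5, 12)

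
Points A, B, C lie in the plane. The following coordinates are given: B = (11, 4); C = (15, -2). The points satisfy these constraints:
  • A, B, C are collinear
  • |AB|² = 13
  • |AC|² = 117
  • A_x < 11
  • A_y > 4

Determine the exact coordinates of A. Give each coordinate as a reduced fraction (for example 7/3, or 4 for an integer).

1. A_x = 9  [[A, B, C are collinear ⇒ 6x+4y-82=0] ∩ [|A−(11, 4)|²=13]]
2. A_y = 7  [[A, B, C are collinear ⇒ 6x+4y-82=0] ∩ [|A−(11, 4)|²=13]]
   so A = (9, 7)

A = (9, 7)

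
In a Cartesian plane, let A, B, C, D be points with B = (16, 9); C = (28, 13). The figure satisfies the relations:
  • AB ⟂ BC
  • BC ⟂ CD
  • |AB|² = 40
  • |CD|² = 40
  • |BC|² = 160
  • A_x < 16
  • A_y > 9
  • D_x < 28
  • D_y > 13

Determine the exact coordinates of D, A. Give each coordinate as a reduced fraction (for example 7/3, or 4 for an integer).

D = (26, 19)
A = (14, 15)

1. D_x = 26  [[BC ⟂ CD ⇒ 12x+4y-388=0] ∩ [|D−(28, 13)|²=40]]
2. D_y = 19  [[BC ⟂ CD ⇒ 12x+4y-388=0] ∩ [|D−(28, 13)|²=40]]
   so D = (26, 19)
3. A_x = 14  [[AB ⟂ BC ⇒ -12x-4y+228=0] ∩ [|A−(16, 9)|²=40]]
4. A_y = 15  [[AB ⟂ BC ⇒ -12x-4y+228=0] ∩ [|A−(16, 9)|²=40]]
   so A = (14, 15)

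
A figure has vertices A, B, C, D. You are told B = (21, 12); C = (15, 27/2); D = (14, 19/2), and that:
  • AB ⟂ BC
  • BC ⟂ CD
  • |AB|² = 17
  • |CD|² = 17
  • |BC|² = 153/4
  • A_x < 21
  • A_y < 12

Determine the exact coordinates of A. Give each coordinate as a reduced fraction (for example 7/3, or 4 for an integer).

1. A_x = 20  [[AB ⟂ BC ⇒ 6x-3/2y-108=0] ∩ [|A−(21, 12)|²=17]]
2. A_y = 8  [[AB ⟂ BC ⇒ 6x-3/2y-108=0] ∩ [|A−(21, 12)|²=17]]
   so A = (20, 8)

A = (20, 8)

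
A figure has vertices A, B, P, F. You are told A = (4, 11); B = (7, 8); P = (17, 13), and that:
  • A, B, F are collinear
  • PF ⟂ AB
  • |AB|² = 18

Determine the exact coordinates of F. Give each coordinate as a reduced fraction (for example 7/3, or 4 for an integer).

1. F_x = 19/2  [[A, B, F are collinear ⇒ 3x+3y-45=0] ∩ [PF ⟂ AB ⇒ 3x-3y-12=0]]
2. F_y = 11/2  [[A, B, F are collinear ⇒ 3x+3y-45=0] ∩ [PF ⟂ AB ⇒ 3x-3y-12=0]]
   so F = (19/2, 11/2)

F = (19/2, 11/2)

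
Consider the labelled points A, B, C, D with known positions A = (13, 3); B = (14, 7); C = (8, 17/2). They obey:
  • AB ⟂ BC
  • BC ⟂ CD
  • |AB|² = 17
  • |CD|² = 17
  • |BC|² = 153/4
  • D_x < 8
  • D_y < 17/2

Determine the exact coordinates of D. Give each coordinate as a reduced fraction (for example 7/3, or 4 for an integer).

1. D_x = 7  [[BC ⟂ CD ⇒ -6x+3/2y+141/4=0] ∩ [|D−(8, 17/2)|²=17]]
2. D_y = 9/2  [[BC ⟂ CD ⇒ -6x+3/2y+141/4=0] ∩ [|D−(8, 17/2)|²=17]]
   so D = (7, 9/2)

D = (7, 9/2)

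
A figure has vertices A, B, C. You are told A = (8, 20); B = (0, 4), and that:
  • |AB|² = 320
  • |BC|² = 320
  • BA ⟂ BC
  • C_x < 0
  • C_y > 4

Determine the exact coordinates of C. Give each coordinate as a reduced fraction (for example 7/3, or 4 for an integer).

C = (-16, 12)

1. C_x = -16  [[BA ⟂ BC ⇒ 8x+16y-64=0] ∩ [|C−(0, 4)|²=320]]
2. C_y = 12  [[BA ⟂ BC ⇒ 8x+16y-64=0] ∩ [|C−(0, 4)|²=320]]
   so C = (-16, 12)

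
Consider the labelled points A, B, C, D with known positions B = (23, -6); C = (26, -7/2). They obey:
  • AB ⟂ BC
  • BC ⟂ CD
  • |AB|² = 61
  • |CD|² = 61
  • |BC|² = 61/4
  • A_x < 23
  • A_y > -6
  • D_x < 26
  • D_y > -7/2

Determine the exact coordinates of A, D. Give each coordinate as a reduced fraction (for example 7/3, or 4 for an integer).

A = (18, 0)
D = (21, 5/2)

1. A_x = 18  [[AB ⟂ BC ⇒ -3x-5/2y+54=0] ∩ [|A−(23, -6)|²=61]]
2. A_y = 0  [[AB ⟂ BC ⇒ -3x-5/2y+54=0] ∩ [|A−(23, -6)|²=61]]
   so A = (18, 0)
3. D_x = 21  [[BC ⟂ CD ⇒ 3x+5/2y-277/4=0] ∩ [|D−(26, -7/2)|²=61]]
4. D_y = 5/2  [[BC ⟂ CD ⇒ 3x+5/2y-277/4=0] ∩ [|D−(26, -7/2)|²=61]]
   so D = (21, 5/2)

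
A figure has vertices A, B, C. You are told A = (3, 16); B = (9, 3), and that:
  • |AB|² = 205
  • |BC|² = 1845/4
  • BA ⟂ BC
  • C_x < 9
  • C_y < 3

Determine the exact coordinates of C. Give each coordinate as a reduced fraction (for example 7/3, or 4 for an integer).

C = (-21/2, -6)

1. C_x = -21/2  [[BA ⟂ BC ⇒ -6x+13y+15=0] ∩ [|C−(9, 3)|²=1845/4]]
2. C_y = -6  [[BA ⟂ BC ⇒ -6x+13y+15=0] ∩ [|C−(9, 3)|²=1845/4]]
   so C = (-21/2, -6)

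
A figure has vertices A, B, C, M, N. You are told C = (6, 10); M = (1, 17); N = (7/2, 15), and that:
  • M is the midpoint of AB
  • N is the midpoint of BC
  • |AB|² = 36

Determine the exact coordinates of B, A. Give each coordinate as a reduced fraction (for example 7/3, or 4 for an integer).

1. B_x = 1  [B = 2·N−C = 2·(7/2, 15)−(6, 10)]
2. B_y = 20  [B = 2·N−C = 2·(7/2, 15)−(6, 10)]
   so B = (1, 20)
3. A_x = 1  [A = 2·M−B = 2·(1, 17)−(1, 20)]
4. A_y = 14  [A = 2·M−B = 2·(1, 17)−(1, 20)]
   so A = (1, 14)

B = (1, 20)
A = (1, 14)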